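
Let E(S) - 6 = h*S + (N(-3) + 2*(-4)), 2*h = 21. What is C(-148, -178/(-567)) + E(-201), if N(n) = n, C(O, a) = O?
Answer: -4527/2 ≈ -2263.5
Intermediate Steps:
h = 21/2 (h = (½)*21 = 21/2 ≈ 10.500)
E(S) = -5 + 21*S/2 (E(S) = 6 + (21*S/2 + (-3 + 2*(-4))) = 6 + (21*S/2 + (-3 - 8)) = 6 + (21*S/2 - 11) = 6 + (-11 + 21*S/2) = -5 + 21*S/2)
C(-148, -178/(-567)) + E(-201) = -148 + (-5 + (21/2)*(-201)) = -148 + (-5 - 4221/2) = -148 - 4231/2 = -4527/2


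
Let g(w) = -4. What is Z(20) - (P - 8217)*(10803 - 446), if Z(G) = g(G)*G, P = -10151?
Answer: 190237296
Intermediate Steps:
Z(G) = -4*G
Z(20) - (P - 8217)*(10803 - 446) = -4*20 - (-10151 - 8217)*(10803 - 446) = -80 - (-18368)*10357 = -80 - 1*(-190237376) = -80 + 190237376 = 190237296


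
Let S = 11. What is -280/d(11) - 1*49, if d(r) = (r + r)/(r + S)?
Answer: -329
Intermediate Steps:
d(r) = 2*r/(11 + r) (d(r) = (r + r)/(r + 11) = (2*r)/(11 + r) = 2*r/(11 + r))
-280/d(11) - 1*49 = -280/1 - 1*49 = -280/1 - 49 = -280*1 - 49 = -280 - 49 = -329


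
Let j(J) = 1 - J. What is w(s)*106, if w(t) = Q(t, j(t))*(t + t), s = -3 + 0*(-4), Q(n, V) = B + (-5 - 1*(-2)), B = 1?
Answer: 1272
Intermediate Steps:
Q(n, V) = -2 (Q(n, V) = 1 + (-5 - 1*(-2)) = 1 + (-5 + 2) = 1 - 3 = -2)
s = -3 (s = -3 + 0 = -3)
w(t) = -4*t (w(t) = -2*(t + t) = -4*t)
w(s)*106 = -4*(-3)*106 = 12*106 = 1272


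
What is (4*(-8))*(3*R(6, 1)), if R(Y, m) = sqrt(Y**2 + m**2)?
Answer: -96*sqrt(37) ≈ -583.95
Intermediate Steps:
(4*(-8))*(3*R(6, 1)) = (4*(-8))*(3*sqrt(6**2 + 1**2)) = -96*sqrt(36 + 1) = -96*sqrt(37)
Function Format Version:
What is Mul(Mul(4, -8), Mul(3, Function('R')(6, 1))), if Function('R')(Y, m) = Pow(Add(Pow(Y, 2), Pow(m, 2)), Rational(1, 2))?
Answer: Mul(-96, Pow(37, Rational(1, 2))) ≈ -583.95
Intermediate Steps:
Mul(Mul(4, -8), Mul(3, Function('R')(6, 1))) = Mul(Mul(4, -8), Mul(3, Pow(Add(Pow(6, 2), Pow(1, 2)), Rational(1, 2)))) = Mul(-32, Mul(3, Pow(Add(36, 1), Rational(1, 2)))) = Mul(-32, Mul(3, Pow(37, Rational(1, 2)))) = Mul(-96, Pow(37, Rational(1, 2)))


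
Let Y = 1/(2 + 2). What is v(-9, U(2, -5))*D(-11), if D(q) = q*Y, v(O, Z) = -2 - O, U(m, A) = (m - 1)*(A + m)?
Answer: -77/4 ≈ -19.250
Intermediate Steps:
Y = 1/4 ≈ 0.25000
U(m, A) = (-1 + m)*(A + m)
D(q) = q/4 (D(q) = q*(1/4) = q/4)
v(-9, U(2, -5))*D(-11) = (-2 - 1*(-9))*((1/4)*(-11)) = (-2 + 9)*(-11/4) = 7*(-11/4) = -77/4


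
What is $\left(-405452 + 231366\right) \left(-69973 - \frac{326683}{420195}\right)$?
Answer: $\frac{5118586493033948}{420195} \approx 1.2181 \cdot 10^{10}$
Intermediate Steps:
$\left(-405452 + 231366\right) \left(-69973 - \frac{326683}{420195}\right) = - 174086 \left(-69973 - \frac{326683}{420195}\right) = \left(-174086\right) \left(- \frac{29402631418}{420195}\right) = \frac{5118586493033948}{420195}$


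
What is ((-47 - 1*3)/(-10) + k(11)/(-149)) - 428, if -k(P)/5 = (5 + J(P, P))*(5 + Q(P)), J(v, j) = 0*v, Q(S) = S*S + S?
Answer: -59602/149 ≈ -400.01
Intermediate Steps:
Q(S) = S + S² (Q(S) = S² + S = S + S²)
J(v, j) = 0
k(P) = -125 - 25*P*(1 + P) (k(P) = -5*(5 + 0)*(5 + P*(1 + P)) = -25*(5 + P*(1 + P)) = -5*(25 + 5*P*(1 + P)) = -125 - 25*P*(1 + P))
((-47 - 1*3)/(-10) + k(11)/(-149)) - 428 = ((-47 - 1*3)/(-10) + (-125 - 25*11*(1 + 11))/(-149)) - 428 = ((-47 - 3)*(-⅒) + (-125 - 25*11*12)*(-1/149)) - 428 = (-50*(-⅒) + (-125 - 3300)*(-1/149)) - 428 = (5 - 3425*(-1/149)) - 428 = (5 + 3425/149) - 428 = 4170/149 - 428 = -59602/149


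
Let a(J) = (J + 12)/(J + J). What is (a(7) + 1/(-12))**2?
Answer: 11449/7056 ≈ 1.6226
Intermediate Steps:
a(J) = (12 + J)/(2*J) (a(J) = (12 + J)/((2*J)) = (12 + J)*(1/(2*J)) = (12 + J)/(2*J))
(a(7) + 1/(-12))**2 = ((1/2)*(12 + 7)/7 + 1/(-12))**2 = ((1/2)*(1/7)*19 - 1/12)**2 = (19/14 - 1/12)**2 = (107/84)**2 = 11449/7056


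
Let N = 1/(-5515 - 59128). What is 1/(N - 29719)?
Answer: -64643/1921125318 ≈ -3.3649e-5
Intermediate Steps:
N = -1/64643 (N = 1/(-64643) = -1/64643 ≈ -1.5470e-5)
1/(N - 29719) = 1/(-1/64643 - 29719) = 1/(-1921125318/64643) = -64643/1921125318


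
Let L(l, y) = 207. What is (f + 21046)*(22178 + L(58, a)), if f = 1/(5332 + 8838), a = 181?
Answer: 1335139092617/2834 ≈ 4.7111e+8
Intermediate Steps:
f = 1/14170 ≈ 7.0572e-5
(f + 21046)*(22178 + L(58, a)) = (1/14170 + 21046)*(22178 + 207) = (298221821/14170)*22385 = 1335139092617/2834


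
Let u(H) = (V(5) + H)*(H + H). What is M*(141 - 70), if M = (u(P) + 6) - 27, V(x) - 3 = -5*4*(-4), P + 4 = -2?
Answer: -67095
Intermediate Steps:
P = -6 (P = -4 - 2 = -6)
V(x) = 83 (V(x) = 3 - 5*4*(-4) = 3 - 20*(-4) = 3 + 80 = 83)
u(H) = 2*H*(83 + H) (u(H) = (83 + H)*(H + H) = (83 + H)*(2*H) = 2*H*(83 + H))
M = -945 (M = (2*(-6)*(83 - 6) + 6) - 27 = (2*(-6)*77 + 6) - 27 = (-924 + 6) - 27 = -918 - 27 = -945)
M*(141 - 70) = -945*(141 - 70) = -945*71 = -67095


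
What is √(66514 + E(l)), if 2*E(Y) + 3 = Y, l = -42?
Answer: √265966/2 ≈ 257.86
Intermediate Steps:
E(Y) = -3/2 + Y/2
√(66514 + E(l)) = √(66514 + (-3/2 + (½)*(-42))) = √(66514 + (-3/2 - 21)) = √(66514 - 45/2) = √(132983/2) = √265966/2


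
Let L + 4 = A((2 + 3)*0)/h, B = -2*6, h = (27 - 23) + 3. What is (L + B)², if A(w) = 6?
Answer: 11236/49 ≈ 229.31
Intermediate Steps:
h = 7 (h = 4 + 3 = 7)
B = -12
L = -22/7 (L = -4 + 6/7 = -22/7 ≈ -3.1429)
(L + B)² = (-22/7 - 12)² = (-106/7)² = 11236/49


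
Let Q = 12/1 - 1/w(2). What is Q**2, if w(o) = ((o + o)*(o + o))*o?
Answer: 146689/1024 ≈ 143.25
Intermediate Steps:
w(o) = 4*o**3 (w(o) = ((2*o)*(2*o))*o = (4*o**2)*o = 4*o**3)
Q = 383/32 (Q = 12/1 - 1/(4*2**3) = 12*1 - 1/(4*8) = 12 - 1/32 = 383/32 ≈ 11.969)
Q**2 = (383/32)**2 = 146689/1024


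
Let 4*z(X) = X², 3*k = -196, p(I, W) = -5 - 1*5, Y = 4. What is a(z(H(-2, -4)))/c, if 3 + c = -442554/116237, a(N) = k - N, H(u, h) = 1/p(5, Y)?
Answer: 9113329511/949518000 ≈ 9.5979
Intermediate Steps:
p(I, W) = -10 (p(I, W) = -5 - 5 = -10)
k = -196/3 (k = (⅓)*(-196) = -196/3 ≈ -65.333)
H(u, h) = -⅒ (H(u, h) = 1/(-10) = -⅒)
z(X) = X²/4
a(N) = -196/3 - N
c = -791265/116237 (c = -3 - 442554/116237 = -791265/116237 ≈ -6.8073)
a(z(H(-2, -4)))/c = (-196/3 - (-⅒)²/4)/(-791265/116237) = (-196/3 - 1/(4*100))*(-116237/791265) = (-196/3 - 1*1/400)*(-116237/791265) = (-196/3 - 1/400)*(-116237/791265) = -78403/1200*(-116237/791265) = 9113329511/949518000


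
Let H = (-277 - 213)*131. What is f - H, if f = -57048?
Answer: 7142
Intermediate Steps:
H = -64190 (H = -490*131 = -64190)
f - H = -57048 - 1*(-64190) = -57048 + 64190 = 7142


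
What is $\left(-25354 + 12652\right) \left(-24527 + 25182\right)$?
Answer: $-8319810$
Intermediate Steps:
$\left(-25354 + 12652\right) \left(-24527 + 25182\right) = \left(-12702\right) 655 = -8319810$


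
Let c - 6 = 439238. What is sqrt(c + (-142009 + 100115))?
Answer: 15*sqrt(1766) ≈ 630.36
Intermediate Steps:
c = 439244 (c = 6 + 439238 = 439244)
sqrt(c + (-142009 + 100115)) = sqrt(439244 + (-142009 + 100115)) = sqrt(439244 - 41894) = sqrt(397350) = 15*sqrt(1766)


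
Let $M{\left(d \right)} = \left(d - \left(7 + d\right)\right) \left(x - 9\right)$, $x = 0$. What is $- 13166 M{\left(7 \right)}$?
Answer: $-829458$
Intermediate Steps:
$M{\left(d \right)} = 63$ ($M{\left(d \right)} = \left(d - \left(7 + d\right)\right) \left(0 - 9\right) = \left(-7\right) \left(-9\right) = 63$)
$- 13166 M{\left(7 \right)} = \left(-13166\right) 63 = -829458$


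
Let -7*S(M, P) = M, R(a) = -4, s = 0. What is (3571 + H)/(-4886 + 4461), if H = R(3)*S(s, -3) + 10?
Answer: -3581/425 ≈ -8.4259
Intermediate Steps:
S(M, P) = -M/7
H = 10 (H = -(-4)*0/7 + 10 = -4*0 + 10 = 0 + 10 = 10)
(3571 + H)/(-4886 + 4461) = (3571 + 10)/(-4886 + 4461) = 3581/(-425) = 3581*(-1/425) = -3581/425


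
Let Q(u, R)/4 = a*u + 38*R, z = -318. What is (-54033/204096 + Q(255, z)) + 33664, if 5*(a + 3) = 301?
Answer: 2971075493/68032 ≈ 43672.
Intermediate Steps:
a = 286/5 (a = -3 + (⅕)*301 = -3 + 301/5 = 286/5 ≈ 57.200)
Q(u, R) = 152*R + 1144*u/5 (Q(u, R) = 4*(286*u/5 + 38*R) = 4*(38*R + 286*u/5) = 152*R + 1144*u/5)
(-54033/204096 + Q(255, z)) + 33664 = (-54033/204096 + (152*(-318) + (1144/5)*255)) + 33664 = (-54033*1/204096 + (-48336 + 58344)) + 33664 = (-18011/68032 + 10008) + 33664 = 680846245/68032 + 33664 = 2971075493/68032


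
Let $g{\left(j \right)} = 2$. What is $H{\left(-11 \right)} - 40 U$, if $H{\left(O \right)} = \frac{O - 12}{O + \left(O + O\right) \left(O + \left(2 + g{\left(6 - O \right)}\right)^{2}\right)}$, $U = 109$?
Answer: $- \frac{527537}{121} \approx -4359.8$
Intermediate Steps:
$H{\left(O \right)} = \frac{-12 + O}{O + 2 O \left(16 + O\right)}$ ($H{\left(O \right)} = \frac{O - 12}{O + \left(O + O\right) \left(O + \left(2 + 2\right)^{2}\right)} = \frac{-12 + O}{O + 2 O \left(O + 4^{2}\right)} = \frac{-12 + O}{O + 2 O \left(O + 16\right)} = \frac{-12 + O}{O + 2 O \left(16 + O\right)}$)
$H{\left(-11 \right)} - 40 U = \frac{-12 - 11}{\left(-11\right) \left(33 + 2 \left(-11\right)\right)} - 4360 = \left(- \frac{1}{11}\right) \frac{1}{33 - 22} \left(-23\right) - 4360 = \left(- \frac{1}{11}\right) \frac{1}{11} \left(-23\right) - 4360 = \frac{23}{121} - 4360 = - \frac{527537}{121}$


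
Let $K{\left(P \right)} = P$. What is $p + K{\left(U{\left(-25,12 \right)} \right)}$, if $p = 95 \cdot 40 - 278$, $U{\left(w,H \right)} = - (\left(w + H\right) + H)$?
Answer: $3523$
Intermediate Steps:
$U{\left(w,H \right)} = - w - 2 H$ ($U{\left(w,H \right)} = - (\left(H + w\right) + H) = - (w + 2 H) = - w - 2 H$)
$p = 3522$ ($p = 3800 - 278 = 3522$)
$p + K{\left(U{\left(-25,12 \right)} \right)} = 3522 - -1 = 3522 + \left(25 - 24\right) = 3522 + 1 = 3523$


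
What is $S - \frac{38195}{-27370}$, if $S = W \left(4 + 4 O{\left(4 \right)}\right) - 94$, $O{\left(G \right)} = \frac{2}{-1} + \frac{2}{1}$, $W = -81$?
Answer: $- \frac{2280493}{5474} \approx -416.6$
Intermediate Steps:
$O{\left(G \right)} = 0$ ($O{\left(G \right)} = 2 \left(-1\right) + 2 \cdot 1 = -2 + 2 = 0$)
$S = -418$ ($S = - 81 \left(4 + 4 \cdot 0\right) - 94 = - 81 \left(4 + 0\right) - 94 = \left(-81\right) 4 - 94 = -324 - 94 = -418$)
$S - \frac{38195}{-27370} = -418 - \frac{38195}{-27370} = -418 - 38195 \left(- \frac{1}{27370}\right) = -418 - - \frac{7639}{5474} = -418 + \frac{7639}{5474} = - \frac{2280493}{5474}$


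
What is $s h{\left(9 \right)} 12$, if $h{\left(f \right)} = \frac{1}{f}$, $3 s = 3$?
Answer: $\frac{4}{3} \approx 1.3333$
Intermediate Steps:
$s = 1$ ($s = \frac{1}{3} \cdot 3 = 1$)
$s h{\left(9 \right)} 12 = 1 \cdot \frac{1}{9} \cdot 12 = \frac{1}{9} \cdot 12 = \frac{4}{3}$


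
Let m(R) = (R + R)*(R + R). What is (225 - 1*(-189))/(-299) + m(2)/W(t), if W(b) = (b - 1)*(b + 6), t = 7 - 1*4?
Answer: -58/117 ≈ -0.49573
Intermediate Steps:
t = 3 (t = 7 - 4 = 3)
W(b) = (-1 + b)*(6 + b)
m(R) = 4*R**2 (m(R) = (2*R)*(2*R) = 4*R**2)
(225 - 1*(-189))/(-299) + m(2)/W(t) = (225 - 1*(-189))/(-299) + (4*2**2)/(-6 + 3**2 + 5*3) = (225 + 189)*(-1/299) + (4*4)/(-6 + 9 + 15) = 414*(-1/299) + 16/18 = -18/13 + 16*(1/18) = -18/13 + 8/9 = -58/117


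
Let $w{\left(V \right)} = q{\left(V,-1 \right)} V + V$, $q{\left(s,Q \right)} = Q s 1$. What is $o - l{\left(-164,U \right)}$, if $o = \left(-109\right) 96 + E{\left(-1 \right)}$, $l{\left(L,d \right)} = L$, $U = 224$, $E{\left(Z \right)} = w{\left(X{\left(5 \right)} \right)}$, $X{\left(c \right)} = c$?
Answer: $-10320$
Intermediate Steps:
$q{\left(s,Q \right)} = Q s$
$w{\left(V \right)} = V - V^{2}$ ($w{\left(V \right)} = - V V + V = - V^{2} + V = V - V^{2}$)
$E{\left(Z \right)} = -20$ ($E{\left(Z \right)} = 5 \left(1 - 5\right) = 5 \left(-4\right) = -20$)
$o = -10484$ ($o = \left(-109\right) 96 - 20 = -10464 - 20 = -10484$)
$o - l{\left(-164,U \right)} = -10484 - -164 = -10484 + 164 = -10320$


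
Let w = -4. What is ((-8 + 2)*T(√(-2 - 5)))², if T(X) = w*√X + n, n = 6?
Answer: 144*(3 - 2*7^(¼)*√I)² ≈ -691.48 - 463.53*I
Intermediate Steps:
T(X) = 6 - 4*√X (T(X) = -4*√X + 6 = 6 - 4*√X)
((-8 + 2)*T(√(-2 - 5)))² = ((-8 + 2)*(6 - 4*(-2 - 5)^(¼)))² = (-6*(6 - 4*(-7)^(¼)))² = (-6*(6 - 4*7^(¼)*√I))² = (-36 + 24*7^(¼)*√I)²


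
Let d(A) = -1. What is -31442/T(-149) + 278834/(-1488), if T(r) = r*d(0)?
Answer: -44165981/110856 ≈ -398.41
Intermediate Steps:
T(r) = -r (T(r) = r*(-1) = -r)
-31442/T(-149) + 278834/(-1488) = -31442/((-1*(-149))) + 278834/(-1488) = -31442/149 + 278834*(-1/1488) = -31442*1/149 - 139417/744 = -31442/149 - 139417/744 = -44165981/110856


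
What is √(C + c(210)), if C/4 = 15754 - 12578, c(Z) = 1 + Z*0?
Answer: 11*√105 ≈ 112.72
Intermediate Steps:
c(Z) = 1 (c(Z) = 1 + 0 = 1)
C = 12704 (C = 4*(15754 - 12578) = 4*3176 = 12704)
√(C + c(210)) = √(12704 + 1) = √12705 = 11*√105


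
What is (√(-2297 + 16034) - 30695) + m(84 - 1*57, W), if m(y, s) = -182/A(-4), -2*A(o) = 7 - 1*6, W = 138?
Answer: -30331 + √13737 ≈ -30214.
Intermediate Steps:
A(o) = -½ (A(o) = -(7 - 1*6)/2 = -(7 - 6)/2 = -½*1 = -½)
m(y, s) = 364 (m(y, s) = -182/(-½) = -182*(-2) = 364)
(√(-2297 + 16034) - 30695) + m(84 - 1*57, W) = (√(-2297 + 16034) - 30695) + 364 = (√13737 - 30695) + 364 = (-30695 + √13737) + 364 = -30331 + √13737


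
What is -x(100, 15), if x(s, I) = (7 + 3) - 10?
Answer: 0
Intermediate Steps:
x(s, I) = 0 (x(s, I) = 10 - 10 = 0)
-x(100, 15) = -1*0 = 0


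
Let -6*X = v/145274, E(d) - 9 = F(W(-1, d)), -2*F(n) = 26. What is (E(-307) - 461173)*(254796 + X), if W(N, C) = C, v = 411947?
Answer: -102423257729800829/871644 ≈ -1.1751e+11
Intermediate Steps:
F(n) = -13 (F(n) = -½*26 = -13)
E(d) = -4 (E(d) = 9 - 13 = -4)
X = -411947/871644 (X = -411947/(6*145274) = -⅙*411947/145274 = -411947/871644 ≈ -0.47261)
(E(-307) - 461173)*(254796 + X) = (-4 - 461173)*(254796 - 411947/871644) = -461177*222090992677/871644 = -102423257729800829/871644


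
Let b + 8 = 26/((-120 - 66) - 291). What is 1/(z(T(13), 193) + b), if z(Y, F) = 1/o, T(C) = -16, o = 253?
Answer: -120681/971549 ≈ -0.12422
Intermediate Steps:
b = -3842/477 (b = -8 + 26/((-120 - 66) - 291) = -8 + 26/(-186 - 291) = -8 + 26/(-477) = -8 + 26*(-1/477) = -8 - 26/477 = -3842/477 ≈ -8.0545)
z(Y, F) = 1/253
1/(z(T(13), 193) + b) = 1/(1/253 - 3842/477) = 1/(-971549/120681) = -120681/971549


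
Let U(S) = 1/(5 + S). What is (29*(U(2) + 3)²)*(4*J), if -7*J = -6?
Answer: 336864/343 ≈ 982.11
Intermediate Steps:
J = 6/7 (J = -⅐*(-6) = 6/7 ≈ 0.85714)
(29*(U(2) + 3)²)*(4*J) = (29*(1/(5 + 2) + 3)²)*(4*(6/7)) = (29*(1/7 + 3)²)*(24/7) = (29*(⅐ + 3)²)*(24/7) = (29*(22/7)²)*(24/7) = (29*(484/49))*(24/7) = (14036/49)*(24/7) = 336864/343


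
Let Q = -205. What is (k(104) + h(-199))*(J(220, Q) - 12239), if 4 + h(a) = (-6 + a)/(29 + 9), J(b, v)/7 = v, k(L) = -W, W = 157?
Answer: 43230351/19 ≈ 2.2753e+6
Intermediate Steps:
k(L) = -157 (k(L) = -1*157 = -157)
J(b, v) = 7*v
h(a) = -79/19 + a/38 (h(a) = -4 + (-6 + a)/(29 + 9) = -4 + (-6 + a)/38 = -4 + (-6 + a)*(1/38) = -4 + (-3/19 + a/38) = -79/19 + a/38)
(k(104) + h(-199))*(J(220, Q) - 12239) = (-157 + (-79/19 + (1/38)*(-199)))*(7*(-205) - 12239) = (-157 + (-79/19 - 199/38))*(-1435 - 12239) = (-157 - 357/38)*(-13674) = -6323/38*(-13674) = 43230351/19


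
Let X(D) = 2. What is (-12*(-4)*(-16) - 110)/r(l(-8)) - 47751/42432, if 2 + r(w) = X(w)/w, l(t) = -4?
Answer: 24757279/70720 ≈ 350.07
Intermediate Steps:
r(w) = -2 + 2/w
(-12*(-4)*(-16) - 110)/r(l(-8)) - 47751/42432 = (-12*(-4)*(-16) - 110)/(-2 + 2/(-4)) - 47751/42432 = (48*(-16) - 110)/(-2 + 2*(-¼)) - 47751*1/42432 = (-768 - 110)/(-2 - ½) - 15917/14144 = -878/(-5/2) - 15917/14144 = -878*(-⅖) - 15917/14144 = 1756/5 - 15917/14144 = 24757279/70720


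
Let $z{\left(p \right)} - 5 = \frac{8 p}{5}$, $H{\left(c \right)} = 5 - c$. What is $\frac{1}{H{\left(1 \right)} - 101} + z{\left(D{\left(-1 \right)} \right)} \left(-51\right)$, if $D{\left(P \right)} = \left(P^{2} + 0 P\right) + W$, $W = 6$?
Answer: $- \frac{400712}{485} \approx -826.21$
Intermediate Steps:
$D{\left(P \right)} = 6 + P^{2}$ ($D{\left(P \right)} = \left(P^{2} + 0 P\right) + 6 = \left(P^{2} + 0\right) + 6 = P^{2} + 6 = 6 + P^{2}$)
$z{\left(p \right)} = 5 + \frac{8 p}{5}$
$\frac{1}{H{\left(1 \right)} - 101} + z{\left(D{\left(-1 \right)} \right)} \left(-51\right) = \frac{1}{\left(5 - 1\right) - 101} + \left(5 + \frac{8 \left(6 + \left(-1\right)^{2}\right)}{5}\right) \left(-51\right) = \frac{1}{\left(5 - 1\right) - 101} + \left(5 + \frac{8 \left(6 + 1\right)}{5}\right) \left(-51\right) = \frac{1}{4 - 101} + \left(5 + \frac{8}{5} \cdot 7\right) \left(-51\right) = \frac{1}{-97} + \left(5 + \frac{56}{5}\right) \left(-51\right) = - \frac{1}{97} + \frac{81}{5} \left(-51\right) = - \frac{1}{97} - \frac{4131}{5} = - \frac{400712}{485}$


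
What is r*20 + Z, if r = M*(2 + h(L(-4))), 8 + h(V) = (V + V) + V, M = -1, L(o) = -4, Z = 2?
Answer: 362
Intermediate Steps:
h(V) = -8 + 3*V (h(V) = -8 + ((V + V) + V) = -8 + (2*V + V) = -8 + 3*V)
r = 18 (r = -(2 + (-8 + 3*(-4))) = -(2 + (-8 - 12)) = -(2 - 20) = -1*(-18) = 18)
r*20 + Z = 18*20 + 2 = 360 + 2 = 362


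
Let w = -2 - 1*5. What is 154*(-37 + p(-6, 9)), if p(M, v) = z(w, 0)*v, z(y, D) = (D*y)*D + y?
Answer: -15400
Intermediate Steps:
w = -7 (w = -2 - 5 = -7)
z(y, D) = y + y*D² (z(y, D) = y*D² + y = y + y*D²)
p(M, v) = -7*v (p(M, v) = (-7*(1 + 0²))*v = (-7*(1 + 0))*v = (-7*1)*v = -7*v)
154*(-37 + p(-6, 9)) = 154*(-37 - 7*9) = 154*(-37 - 63) = 154*(-100) = -15400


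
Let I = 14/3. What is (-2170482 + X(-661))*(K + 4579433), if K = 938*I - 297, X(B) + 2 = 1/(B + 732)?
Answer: -706339402535340/71 ≈ -9.9484e+12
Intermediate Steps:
I = 14/3 (I = (1/3)*14 = 14/3 ≈ 4.6667)
X(B) = -2 + 1/(732 + B) (X(B) = -2 + 1/(B + 732) = -2 + 1/(732 + B))
K = 12241/3 (K = 938*(14/3) - 297 = 13132/3 - 297 = 12241/3 ≈ 4080.3)
(-2170482 + X(-661))*(K + 4579433) = (-2170482 + (-1463 - 2*(-661))/(732 - 661))*(12241/3 + 4579433) = (-2170482 + (-1463 + 1322)/71)*(13750540/3) = (-2170482 + (1/71)*(-141))*(13750540/3) = (-2170482 - 141/71)*(13750540/3) = -154104363/71*13750540/3 = -706339402535340/71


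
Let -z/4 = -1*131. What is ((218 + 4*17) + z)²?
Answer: 656100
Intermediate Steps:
z = 524 (z = -(-4)*131 = -4*(-131) = 524)
((218 + 4*17) + z)² = ((218 + 4*17) + 524)² = ((218 + 68) + 524)² = (286 + 524)² = 810² = 656100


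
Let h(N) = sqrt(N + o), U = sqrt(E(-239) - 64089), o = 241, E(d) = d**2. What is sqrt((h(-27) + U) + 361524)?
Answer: sqrt(361524 + sqrt(214) + 2*I*sqrt(1742)) ≈ 601.28 + 0.069*I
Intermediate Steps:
U = 2*I*sqrt(1742) (U = sqrt((-239)**2 - 64089) = sqrt(57121 - 64089) = sqrt(-6968) = 2*I*sqrt(1742) ≈ 83.475*I)
h(N) = sqrt(241 + N) (h(N) = sqrt(N + 241) = sqrt(241 + N))
sqrt((h(-27) + U) + 361524) = sqrt((sqrt(241 - 27) + 2*I*sqrt(1742)) + 361524) = sqrt((sqrt(214) + 2*I*sqrt(1742)) + 361524) = sqrt(361524 + sqrt(214) + 2*I*sqrt(1742))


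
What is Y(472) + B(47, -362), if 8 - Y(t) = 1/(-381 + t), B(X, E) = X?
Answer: 5004/91 ≈ 54.989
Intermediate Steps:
Y(t) = 8 - 1/(-381 + t)
Y(472) + B(47, -362) = (-3049 + 8*472)/(-381 + 472) + 47 = (-3049 + 3776)/91 + 47 = (1/91)*727 + 47 = 727/91 + 47 = 5004/91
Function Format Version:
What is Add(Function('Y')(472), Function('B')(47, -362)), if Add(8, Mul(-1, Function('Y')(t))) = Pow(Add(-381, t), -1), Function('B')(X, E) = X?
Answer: Rational(5004, 91) ≈ 54.989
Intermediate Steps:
Function('Y')(t) = Add(8, Mul(-1, Pow(Add(-381, t), -1)))
Add(Function('Y')(472), Function('B')(47, -362)) = Add(Mul(Pow(Add(-381, 472), -1), Add(-3049, Mul(8, 472))), 47) = Add(Mul(Pow(91, -1), Add(-3049, 3776)), 47) = Add(Mul(Rational(1, 91), 727), 47) = Add(Rational(727, 91), 47) = Rational(5004, 91)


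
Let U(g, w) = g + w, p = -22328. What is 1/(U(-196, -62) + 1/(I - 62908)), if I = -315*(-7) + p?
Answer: -83031/21421999 ≈ -0.0038760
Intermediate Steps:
I = -20123 (I = -315*(-7) - 22328 = 2205 - 22328 = -20123)
1/(U(-196, -62) + 1/(I - 62908)) = 1/((-196 - 62) + 1/(-20123 - 62908)) = 1/(-258 + 1/(-83031)) = 1/(-258 - 1/83031) = 1/(-21421999/83031) = -83031/21421999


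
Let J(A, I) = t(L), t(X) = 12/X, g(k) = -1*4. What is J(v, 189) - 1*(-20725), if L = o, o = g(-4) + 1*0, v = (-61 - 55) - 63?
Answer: 20722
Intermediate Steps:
g(k) = -4
v = -179 (v = -116 - 63 = -179)
o = -4 (o = -4 + 1*0 = -4 + 0 = -4)
L = -4
J(A, I) = -3 (J(A, I) = 12/(-4) = 12*(-¼) = -3)
J(v, 189) - 1*(-20725) = -3 - 1*(-20725) = -3 + 20725 = 20722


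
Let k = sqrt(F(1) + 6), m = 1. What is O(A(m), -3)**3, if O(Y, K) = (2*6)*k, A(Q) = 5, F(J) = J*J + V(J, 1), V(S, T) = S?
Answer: 27648*sqrt(2) ≈ 39100.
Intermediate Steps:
F(J) = J + J**2 (F(J) = J*J + J = J**2 + J = J + J**2)
k = 2*sqrt(2) (k = sqrt(1*(1 + 1) + 6) = sqrt(1*2 + 6) = sqrt(2 + 6) = sqrt(8) = 2*sqrt(2) ≈ 2.8284)
O(Y, K) = 24*sqrt(2) (O(Y, K) = (2*6)*(2*sqrt(2)) = 12*(2*sqrt(2)) = 24*sqrt(2))
O(A(m), -3)**3 = (24*sqrt(2))**3 = 27648*sqrt(2)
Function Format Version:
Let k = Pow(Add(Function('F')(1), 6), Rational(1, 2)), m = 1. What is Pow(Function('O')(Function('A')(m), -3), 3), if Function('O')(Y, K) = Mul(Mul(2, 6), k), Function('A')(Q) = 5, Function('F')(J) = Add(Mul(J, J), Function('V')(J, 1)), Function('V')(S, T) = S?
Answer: Mul(27648, Pow(2, Rational(1, 2))) ≈ 39100.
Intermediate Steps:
Function('F')(J) = Add(J, Pow(J, 2)) (Function('F')(J) = Add(Mul(J, J), J) = Add(Pow(J, 2), J) = Add(J, Pow(J, 2)))
k = Mul(2, Pow(2, Rational(1, 2))) (k = Pow(Add(Mul(1, Add(1, 1)), 6), Rational(1, 2)) = Pow(Add(Mul(1, 2), 6), Rational(1, 2)) = Pow(Add(2, 6), Rational(1, 2)) = Pow(8, Rational(1, 2)) = Mul(2, Pow(2, Rational(1, 2))) ≈ 2.8284)
Function('O')(Y, K) = Mul(24, Pow(2, Rational(1, 2))) (Function('O')(Y, K) = Mul(Mul(2, 6), Mul(2, Pow(2, Rational(1, 2)))) = Mul(12, Mul(2, Pow(2, Rational(1, 2)))) = Mul(24, Pow(2, Rational(1, 2))))
Pow(Function('O')(Function('A')(m), -3), 3) = Pow(Mul(24, Pow(2, Rational(1, 2))), 3) = Mul(27648, Pow(2, Rational(1, 2)))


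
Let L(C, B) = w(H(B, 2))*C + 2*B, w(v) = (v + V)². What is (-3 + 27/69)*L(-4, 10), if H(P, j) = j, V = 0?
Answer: -240/23 ≈ -10.435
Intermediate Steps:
w(v) = v² (w(v) = (v + 0)² = v²)
L(C, B) = 2*B + 4*C (L(C, B) = 2²*C + 2*B = 4*C + 2*B = 2*B + 4*C)
(-3 + 27/69)*L(-4, 10) = (-3 + 27/69)*(2*10 + 4*(-4)) = (-3 + 27*(1/69))*(20 - 16) = (-3 + 9/23)*4 = -60/23*4 = -240/23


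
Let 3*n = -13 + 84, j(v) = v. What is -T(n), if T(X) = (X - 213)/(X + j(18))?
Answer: 568/125 ≈ 4.5440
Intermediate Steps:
n = 71/3 (n = (-13 + 84)/3 = (⅓)*71 = 71/3 ≈ 23.667)
T(X) = (-213 + X)/(18 + X) (T(X) = (X - 213)/(X + 18) = (-213 + X)/(18 + X))
-T(n) = -(-213 + 71/3)/(18 + 71/3) = -(-568)/(125/3*3) = -3*(-568)/(125*3) = -1*(-568/125) = 568/125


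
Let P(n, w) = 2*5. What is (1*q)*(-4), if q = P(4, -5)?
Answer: -40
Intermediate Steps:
P(n, w) = 10
q = 10
(1*q)*(-4) = (1*10)*(-4) = 10*(-4) = -40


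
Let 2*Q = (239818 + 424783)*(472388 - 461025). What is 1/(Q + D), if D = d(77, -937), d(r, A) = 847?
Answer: 2/7551862857 ≈ 2.6484e-10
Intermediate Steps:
Q = 7551861163/2 (Q = ((239818 + 424783)*(472388 - 461025))/2 = (664601*11363)/2 = (1/2)*7551861163 = 7551861163/2 ≈ 3.7759e+9)
D = 847
1/(Q + D) = 1/(7551861163/2 + 847) = 1/(7551862857/2) = 2/7551862857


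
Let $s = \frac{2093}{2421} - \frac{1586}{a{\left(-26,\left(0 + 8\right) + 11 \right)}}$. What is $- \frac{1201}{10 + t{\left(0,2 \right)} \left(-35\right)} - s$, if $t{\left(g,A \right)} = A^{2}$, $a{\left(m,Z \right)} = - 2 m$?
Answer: $\frac{6117398}{157365} \approx 38.874$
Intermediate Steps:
$s = - \frac{143495}{4842}$ ($s = \frac{2093}{2421} - \frac{1586}{\left(-2\right) \left(-26\right)} = 2093 \cdot \frac{1}{2421} - \frac{1586}{52} = \frac{2093}{2421} - \frac{61}{2} = - \frac{143495}{4842} \approx -29.635$)
$- \frac{1201}{10 + t{\left(0,2 \right)} \left(-35\right)} - s = - \frac{1201}{10 + 2^{2} \left(-35\right)} - - \frac{143495}{4842} = - \frac{1201}{10 + 4 \left(-35\right)} + \frac{143495}{4842} = - \frac{1201}{10 - 140} + \frac{143495}{4842} = - \frac{1201}{-130} + \frac{143495}{4842} = \left(-1201\right) \left(- \frac{1}{130}\right) + \frac{143495}{4842} = \frac{1201}{130} + \frac{143495}{4842} = \frac{6117398}{157365}$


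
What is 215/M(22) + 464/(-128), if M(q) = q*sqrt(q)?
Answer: -29/8 + 215*sqrt(22)/484 ≈ -1.5414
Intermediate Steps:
M(q) = q**(3/2)
215/M(22) + 464/(-128) = 215/(22**(3/2)) + 464/(-128) = 215/((22*sqrt(22))) + 464*(-1/128) = 215*(sqrt(22)/484) - 29/8 = 215*sqrt(22)/484 - 29/8 = -29/8 + 215*sqrt(22)/484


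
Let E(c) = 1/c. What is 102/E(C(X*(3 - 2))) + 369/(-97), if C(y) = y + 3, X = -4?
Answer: -10263/97 ≈ -105.80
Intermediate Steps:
C(y) = 3 + y
102/E(C(X*(3 - 2))) + 369/(-97) = 102/(1/(3 - 4*(3 - 2))) + 369/(-97) = 102/(1/(3 - 4*1)) + 369*(-1/97) = 102/(1/(3 - 4)) - 369/97 = 102/(1/(-1)) - 369/97 = 102/(-1) - 369/97 = 102*(-1) - 369/97 = -102 - 369/97 = -10263/97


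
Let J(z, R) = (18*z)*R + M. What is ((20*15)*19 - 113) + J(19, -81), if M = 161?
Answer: -21954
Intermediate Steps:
J(z, R) = 161 + 18*R*z (J(z, R) = (18*z)*R + 161 = 18*R*z + 161 = 161 + 18*R*z)
((20*15)*19 - 113) + J(19, -81) = ((20*15)*19 - 113) + (161 + 18*(-81)*19) = (300*19 - 113) + (161 - 27702) = (5700 - 113) - 27541 = 5587 - 27541 = -21954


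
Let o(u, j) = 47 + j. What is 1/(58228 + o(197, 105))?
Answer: 1/58380 ≈ 1.7129e-5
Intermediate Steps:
1/(58228 + o(197, 105)) = 1/(58228 + (47 + 105)) = 1/(58228 + 152) = 1/58380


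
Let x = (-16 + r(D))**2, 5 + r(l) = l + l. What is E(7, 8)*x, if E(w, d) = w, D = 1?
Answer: 2527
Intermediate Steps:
r(l) = -5 + 2*l (r(l) = -5 + (l + l) = -5 + 2*l)
x = 361 (x = (-16 + (-5 + 2*1))**2 = (-16 + (-5 + 2))**2 = (-16 - 3)**2 = (-19)**2 = 361)
E(7, 8)*x = 7*361 = 2527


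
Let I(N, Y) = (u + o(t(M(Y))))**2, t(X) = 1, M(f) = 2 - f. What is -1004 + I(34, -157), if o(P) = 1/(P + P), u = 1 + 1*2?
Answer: -3967/4 ≈ -991.75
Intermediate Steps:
u = 3 (u = 1 + 2 = 3)
o(P) = 1/(2*P)
I(N, Y) = 49/4 (I(N, Y) = (3 + (1/2)/1)**2 = (3 + (1/2)*1)**2 = (3 + 1/2)**2 = (7/2)**2 = 49/4)
-1004 + I(34, -157) = -1004 + 49/4 = -3967/4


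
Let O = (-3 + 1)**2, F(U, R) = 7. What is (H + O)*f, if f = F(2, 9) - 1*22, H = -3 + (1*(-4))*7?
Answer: 405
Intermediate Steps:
O = 4 (O = (-2)**2 = 4)
H = -31 (H = -3 - 4*7 = -3 - 28 = -31)
f = -15 (f = 7 - 1*22 = 7 - 22 = -15)
(H + O)*f = (-31 + 4)*(-15) = -27*(-15) = 405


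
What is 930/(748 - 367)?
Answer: 310/127 ≈ 2.4409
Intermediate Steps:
930/(748 - 367) = 930/381 = (1/381)*930 = 310/127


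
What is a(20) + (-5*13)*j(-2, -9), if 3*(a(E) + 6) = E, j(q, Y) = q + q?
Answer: 782/3 ≈ 260.67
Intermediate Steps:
j(q, Y) = 2*q
a(E) = -6 + E/3
a(20) + (-5*13)*j(-2, -9) = (-6 + (⅓)*20) + (-5*13)*(2*(-2)) = (-6 + 20/3) - 65*(-4) = ⅔ + 260 = 782/3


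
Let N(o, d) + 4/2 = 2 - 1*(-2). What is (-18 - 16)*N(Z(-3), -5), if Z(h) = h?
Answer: -68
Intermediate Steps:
N(o, d) = 2 (N(o, d) = -2 + (2 - 1*(-2)) = -2 + (2 + 2) = -2 + 4 = 2)
(-18 - 16)*N(Z(-3), -5) = (-18 - 16)*2 = -34*2 = -68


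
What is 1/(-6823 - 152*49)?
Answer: -1/14271 ≈ -7.0072e-5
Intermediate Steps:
1/(-6823 - 152*49) = 1/(-6823 - 7448) = 1/(-14271) = -1/14271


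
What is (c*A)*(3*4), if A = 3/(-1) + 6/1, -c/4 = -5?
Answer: 720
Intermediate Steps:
c = 20 (c = -4*(-5) = 20)
A = 3 (A = 3*(-1) + 6*1 = -3 + 6 = 3)
(c*A)*(3*4) = (20*3)*(3*4) = 60*12 = 720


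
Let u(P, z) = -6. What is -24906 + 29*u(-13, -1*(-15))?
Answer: -25080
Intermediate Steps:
-24906 + 29*u(-13, -1*(-15)) = -24906 + 29*(-6) = -24906 - 174 = -25080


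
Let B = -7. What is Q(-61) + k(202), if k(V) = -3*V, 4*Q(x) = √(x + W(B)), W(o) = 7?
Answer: -606 + 3*I*√6/4 ≈ -606.0 + 1.8371*I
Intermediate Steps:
Q(x) = √(7 + x)/4 (Q(x) = √(x + 7)/4 = √(7 + x)/4)
Q(-61) + k(202) = √(7 - 61)/4 - 3*202 = √(-54)/4 - 606 = (3*I*√6)/4 - 606 = 3*I*√6/4 - 606 = -606 + 3*I*√6/4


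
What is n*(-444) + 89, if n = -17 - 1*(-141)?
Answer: -54967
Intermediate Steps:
n = 124 (n = -17 + 141 = 124)
n*(-444) + 89 = 124*(-444) + 89 = -55056 + 89 = -54967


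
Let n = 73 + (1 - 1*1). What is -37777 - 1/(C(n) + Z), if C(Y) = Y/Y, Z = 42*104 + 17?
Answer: -165689923/4386 ≈ -37777.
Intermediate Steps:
Z = 4385 (Z = 4368 + 17 = 4385)
n = 73 (n = 73 + (1 - 1) = 73 + 0 = 73)
C(Y) = 1
-37777 - 1/(C(n) + Z) = -37777 - 1/(1 + 4385) = -37777 - 1/4386 = -165689923/4386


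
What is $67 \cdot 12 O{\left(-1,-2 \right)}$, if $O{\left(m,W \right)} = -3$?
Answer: $-2412$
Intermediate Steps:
$67 \cdot 12 O{\left(-1,-2 \right)} = 67 \cdot 12 \left(-3\right) = 804 \left(-3\right) = -2412$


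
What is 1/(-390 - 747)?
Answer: -1/1137 ≈ -0.00087951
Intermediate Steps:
1/(-390 - 747) = 1/(-1137) = -1/1137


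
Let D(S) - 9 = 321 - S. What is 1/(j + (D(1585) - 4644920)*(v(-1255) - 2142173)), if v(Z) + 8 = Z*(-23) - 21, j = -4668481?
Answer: 1/9818928867494 ≈ 1.0184e-13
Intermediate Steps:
D(S) = 330 - S (D(S) = 9 + (321 - S) = 330 - S)
v(Z) = -29 - 23*Z (v(Z) = -8 + (Z*(-23) - 21) = -8 + (-23*Z - 21) = -8 + (-21 - 23*Z) = -29 - 23*Z)
1/(j + (D(1585) - 4644920)*(v(-1255) - 2142173)) = 1/(-4668481 + ((330 - 1*1585) - 4644920)*((-29 - 23*(-1255)) - 2142173)) = 1/(-4668481 + ((330 - 1585) - 4644920)*((-29 + 28865) - 2142173)) = 1/(-4668481 + (-1255 - 4644920)*(28836 - 2142173)) = 1/(-4668481 - 4646175*(-2113337)) = 1/(-4668481 + 9818933535975) = 1/9818928867494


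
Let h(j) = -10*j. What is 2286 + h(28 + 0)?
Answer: 2006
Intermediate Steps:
2286 + h(28 + 0) = 2286 - 10*(28 + 0) = 2286 - 10*28 = 2286 - 280 = 2006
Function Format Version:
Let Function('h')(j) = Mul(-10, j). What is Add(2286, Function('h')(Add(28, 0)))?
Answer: 2006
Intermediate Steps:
Add(2286, Function('h')(Add(28, 0))) = Add(2286, Mul(-10, Add(28, 0))) = Add(2286, Mul(-10, 28)) = Add(2286, -280) = 2006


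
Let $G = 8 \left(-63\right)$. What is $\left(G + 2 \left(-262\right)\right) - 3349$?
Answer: $-4377$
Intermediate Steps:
$G = -504$
$\left(G + 2 \left(-262\right)\right) - 3349 = \left(-504 + 2 \left(-262\right)\right) - 3349 = \left(-504 - 524\right) - 3349 = -1028 - 3349 = -4377$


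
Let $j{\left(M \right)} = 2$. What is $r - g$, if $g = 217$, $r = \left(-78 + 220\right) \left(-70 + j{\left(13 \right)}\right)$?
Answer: $-9873$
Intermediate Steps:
$r = -9656$ ($r = \left(-78 + 220\right) \left(-70 + 2\right) = 142 \left(-68\right) = -9656$)
$r - g = -9656 - 217 = -9873$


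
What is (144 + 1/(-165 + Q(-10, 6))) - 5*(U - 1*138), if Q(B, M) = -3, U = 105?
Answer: 51911/168 ≈ 308.99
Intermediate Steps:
(144 + 1/(-165 + Q(-10, 6))) - 5*(U - 1*138) = (144 + 1/(-165 - 3)) - 5*(105 - 1*138) = (144 + 1/(-168)) - 5*(105 - 138) = (144 - 1/168) - 5*(-33) = 24191/168 + 165 = 51911/168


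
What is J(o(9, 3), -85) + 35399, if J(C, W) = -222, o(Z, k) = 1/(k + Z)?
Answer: 35177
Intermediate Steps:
o(Z, k) = 1/(Z + k)
J(o(9, 3), -85) + 35399 = -222 + 35399 = 35177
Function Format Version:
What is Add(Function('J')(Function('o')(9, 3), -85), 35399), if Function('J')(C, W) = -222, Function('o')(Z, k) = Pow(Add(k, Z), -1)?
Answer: 35177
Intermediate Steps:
Function('o')(Z, k) = Pow(Add(Z, k), -1)
Add(Function('J')(Function('o')(9, 3), -85), 35399) = Add(-222, 35399) = 35177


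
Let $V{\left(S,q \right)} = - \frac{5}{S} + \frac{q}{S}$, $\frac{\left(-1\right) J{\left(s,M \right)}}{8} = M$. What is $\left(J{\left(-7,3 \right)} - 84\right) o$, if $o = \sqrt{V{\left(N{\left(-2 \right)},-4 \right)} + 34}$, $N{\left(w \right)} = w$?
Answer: $- 54 \sqrt{154} \approx -670.12$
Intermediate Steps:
$J{\left(s,M \right)} = - 8 M$
$o = \frac{\sqrt{154}}{2}$ ($o = \sqrt{\frac{-5 - 4}{-2} + 34} = \sqrt{\left(- \frac{1}{2}\right) \left(-9\right) + 34} = \sqrt{\frac{9}{2} + 34} = \sqrt{\frac{77}{2}} = \frac{\sqrt{154}}{2} \approx 6.2048$)
$\left(J{\left(-7,3 \right)} - 84\right) o = \left(\left(-8\right) 3 - 84\right) \frac{\sqrt{154}}{2} = \left(-24 - 84\right) \frac{\sqrt{154}}{2} = - 108 \frac{\sqrt{154}}{2} = - 54 \sqrt{154}$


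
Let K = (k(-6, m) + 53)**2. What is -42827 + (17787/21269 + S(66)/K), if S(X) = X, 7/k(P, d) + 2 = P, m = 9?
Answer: -52796709083236/1232815047 ≈ -42826.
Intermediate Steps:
k(P, d) = 7/(-2 + P)
K = 173889/64 (K = (7/(-2 - 6) + 53)**2 = (7/(-8) + 53)**2 = (7*(-1/8) + 53)**2 = (-7/8 + 53)**2 = (417/8)**2 = 173889/64 ≈ 2717.0)
-42827 + (17787/21269 + S(66)/K) = -42827 + (17787/21269 + 66/(173889/64)) = -42827 + (17787*(1/21269) + 66*(64/173889)) = -42827 + (17787/21269 + 1408/57963) = -42827 + 1060934633/1232815047 = -52796709083236/1232815047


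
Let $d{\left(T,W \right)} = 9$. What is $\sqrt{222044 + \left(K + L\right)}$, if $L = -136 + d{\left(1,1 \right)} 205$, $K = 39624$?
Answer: $\sqrt{263377} \approx 513.2$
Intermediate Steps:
$L = 1709$ ($L = -136 + 9 \cdot 205 = -136 + 1845 = 1709$)
$\sqrt{222044 + \left(K + L\right)} = \sqrt{222044 + \left(39624 + 1709\right)} = \sqrt{222044 + 41333} = \sqrt{263377}$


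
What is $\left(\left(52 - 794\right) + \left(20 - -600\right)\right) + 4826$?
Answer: $4704$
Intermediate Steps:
$\left(\left(52 - 794\right) + \left(20 - -600\right)\right) + 4826 = \left(\left(52 - 794\right) + \left(20 + 600\right)\right) + 4826 = \left(-742 + 620\right) + 4826 = -122 + 4826 = 4704$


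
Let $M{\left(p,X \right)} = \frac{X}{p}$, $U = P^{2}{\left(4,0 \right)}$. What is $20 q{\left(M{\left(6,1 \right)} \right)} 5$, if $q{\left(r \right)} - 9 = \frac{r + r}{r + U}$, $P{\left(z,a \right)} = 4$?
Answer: $\frac{87500}{97} \approx 902.06$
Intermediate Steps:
$U = 16$ ($U = 4^{2} = 16$)
$q{\left(r \right)} = 9 + \frac{2 r}{16 + r}$ ($q{\left(r \right)} = 9 + \frac{r + r}{r + 16} = 9 + \frac{2 r}{16 + r}$)
$20 q{\left(M{\left(6,1 \right)} \right)} 5 = 20 \frac{144 + 11 \cdot 1 \cdot \frac{1}{6}}{16 + 1 \cdot \frac{1}{6}} \cdot 5 = 20 \frac{144 + 11 \cdot \frac{1}{6}}{16 + \frac{1}{6}} \cdot 5 = 20 \frac{144 + \frac{11}{6}}{\frac{97}{6}} \cdot 5 = 20 \cdot \frac{6}{97} \cdot \frac{875}{6} \cdot 5 = 20 \cdot \frac{875}{97} \cdot 5 = \frac{17500}{97} \cdot 5 = \frac{87500}{97}$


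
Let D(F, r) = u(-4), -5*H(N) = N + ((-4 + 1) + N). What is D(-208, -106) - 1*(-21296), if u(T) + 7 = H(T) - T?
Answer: 106476/5 ≈ 21295.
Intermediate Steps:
H(N) = ⅗ - 2*N/5 (H(N) = -(N + ((-4 + 1) + N))/5 = -(N + (-3 + N))/5 = -(-3 + 2*N)/5 = ⅗ - 2*N/5)
u(T) = -32/5 - 7*T/5 (u(T) = -7 + ((⅗ - 2*T/5) - T) = -7 + (⅗ - 7*T/5) = -32/5 - 7*T/5)
D(F, r) = -⅘ (D(F, r) = -32/5 - 7/5*(-4) = -32/5 + 28/5 = -⅘)
D(-208, -106) - 1*(-21296) = -⅘ - 1*(-21296) = -⅘ + 21296 = 106476/5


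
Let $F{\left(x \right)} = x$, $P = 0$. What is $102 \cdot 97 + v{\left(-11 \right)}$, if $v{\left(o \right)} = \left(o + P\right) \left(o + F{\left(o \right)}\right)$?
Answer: $10136$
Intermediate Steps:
$v{\left(o \right)} = 2 o^{2}$ ($v{\left(o \right)} = \left(o + 0\right) \left(o + o\right) = o 2 o = 2 o^{2}$)
$102 \cdot 97 + v{\left(-11 \right)} = 102 \cdot 97 + 2 \left(-11\right)^{2} = 9894 + 2 \cdot 121 = 9894 + 242 = 10136$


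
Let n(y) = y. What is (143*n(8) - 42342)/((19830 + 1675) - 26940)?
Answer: 41198/5435 ≈ 7.5801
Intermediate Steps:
(143*n(8) - 42342)/((19830 + 1675) - 26940) = (143*8 - 42342)/((19830 + 1675) - 26940) = (1144 - 42342)/(21505 - 26940) = -41198/(-5435) = -41198*(-1/5435) = 41198/5435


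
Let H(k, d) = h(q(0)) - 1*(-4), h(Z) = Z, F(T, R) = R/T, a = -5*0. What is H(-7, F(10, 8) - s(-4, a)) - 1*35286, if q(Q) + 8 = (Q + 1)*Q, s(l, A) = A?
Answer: -35290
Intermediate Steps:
a = 0
q(Q) = -8 + Q*(1 + Q) (q(Q) = -8 + (Q + 1)*Q = -8 + (1 + Q)*Q = -8 + Q*(1 + Q))
H(k, d) = -4 (H(k, d) = (-8 + 0 + 0**2) - 1*(-4) = (-8 + 0 + 0) + 4 = -8 + 4 = -4)
H(-7, F(10, 8) - s(-4, a)) - 1*35286 = -4 - 1*35286 = -4 - 35286 = -35290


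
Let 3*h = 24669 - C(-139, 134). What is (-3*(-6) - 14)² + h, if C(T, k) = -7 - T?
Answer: 8195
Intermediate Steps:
h = 8179 (h = (24669 - (-7 - 1*(-139)))/3 = (24669 - (-7 + 139))/3 = (24669 - 1*132)/3 = (24669 - 132)/3 = (⅓)*24537 = 8179)
(-3*(-6) - 14)² + h = (-3*(-6) - 14)² + 8179 = (18 - 14)² + 8179 = 4² + 8179 = 16 + 8179 = 8195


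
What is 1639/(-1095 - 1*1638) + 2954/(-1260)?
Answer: -241391/81990 ≈ -2.9442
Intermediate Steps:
1639/(-1095 - 1*1638) + 2954/(-1260) = 1639/(-1095 - 1638) + 2954*(-1/1260) = 1639/(-2733) - 211/90 = 1639*(-1/2733) - 211/90 = -1639/2733 - 211/90 = -241391/81990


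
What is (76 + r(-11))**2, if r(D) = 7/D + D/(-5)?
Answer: 18198756/3025 ≈ 6016.1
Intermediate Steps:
r(D) = 7/D - D/5 (r(D) = 7/D + D*(-1/5) = 7/D - D/5)
(76 + r(-11))**2 = (76 + (7/(-11) - 1/5*(-11)))**2 = (76 + (7*(-1/11) + 11/5))**2 = (76 + (-7/11 + 11/5))**2 = (76 + 86/55)**2 = (4266/55)**2 = 18198756/3025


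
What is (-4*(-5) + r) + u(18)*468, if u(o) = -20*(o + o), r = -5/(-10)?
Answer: -673879/2 ≈ -3.3694e+5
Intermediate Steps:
r = 1/2 (r = -5*(-1/10) = 1/2 ≈ 0.50000)
u(o) = -40*o
(-4*(-5) + r) + u(18)*468 = (-4*(-5) + 1/2) - 40*18*468 = (20 + 1/2) - 720*468 = 41/2 - 336960 = -673879/2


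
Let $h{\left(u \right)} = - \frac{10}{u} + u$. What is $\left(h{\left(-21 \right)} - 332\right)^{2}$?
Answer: $\frac{54804409}{441} \approx 1.2427 \cdot 10^{5}$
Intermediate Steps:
$h{\left(u \right)} = u - \frac{10}{u}$
$\left(h{\left(-21 \right)} - 332\right)^{2} = \left(\left(-21 - \frac{10}{-21}\right) - 332\right)^{2} = \left(\left(-21 - - \frac{10}{21}\right) - 332\right)^{2} = \left(\left(-21 + \frac{10}{21}\right) - 332\right)^{2} = \left(- \frac{431}{21} - 332\right)^{2} = \left(- \frac{7403}{21}\right)^{2} = \frac{54804409}{441}$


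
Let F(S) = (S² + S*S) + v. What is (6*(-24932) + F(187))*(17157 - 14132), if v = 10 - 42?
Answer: -241050150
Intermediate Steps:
v = -32
F(S) = -32 + 2*S² (F(S) = (S² + S*S) - 32 = (S² + S²) - 32 = 2*S² - 32 = -32 + 2*S²)
(6*(-24932) + F(187))*(17157 - 14132) = (6*(-24932) + (-32 + 2*187²))*(17157 - 14132) = (-149592 + (-32 + 2*34969))*3025 = (-149592 + (-32 + 69938))*3025 = (-149592 + 69906)*3025 = -79686*3025 = -241050150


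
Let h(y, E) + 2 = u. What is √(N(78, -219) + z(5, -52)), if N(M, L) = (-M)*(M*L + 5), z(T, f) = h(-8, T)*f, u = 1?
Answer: 13*√7882 ≈ 1154.1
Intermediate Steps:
h(y, E) = -1 (h(y, E) = -2 + 1 = -1)
z(T, f) = -f
N(M, L) = -M*(5 + L*M) (N(M, L) = (-M)*(L*M + 5) = (-M)*(5 + L*M) = -M*(5 + L*M))
√(N(78, -219) + z(5, -52)) = √(-1*78*(5 - 219*78) - 1*(-52)) = √(-1*78*(5 - 17082) + 52) = √(-1*78*(-17077) + 52) = √(1332006 + 52) = √1332058 = 13*√7882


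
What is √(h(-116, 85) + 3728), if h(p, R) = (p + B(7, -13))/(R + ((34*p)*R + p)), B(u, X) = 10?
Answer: √419052002286774/335271 ≈ 61.057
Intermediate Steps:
h(p, R) = (10 + p)/(R + p + 34*R*p) (h(p, R) = (p + 10)/(R + ((34*p)*R + p)) = (10 + p)/(R + (34*R*p + p)) = (10 + p)/(R + (p + 34*R*p)) = (10 + p)/(R + p + 34*R*p))
√(h(-116, 85) + 3728) = √((10 - 116)/(85 - 116 + 34*85*(-116)) + 3728) = √(-106/(85 - 116 - 335240) + 3728) = √(-106/(-335271) + 3728) = √(-1/335271*(-106) + 3728) = √(106/335271 + 3728) = √(1249890394/335271) = √419052002286774/335271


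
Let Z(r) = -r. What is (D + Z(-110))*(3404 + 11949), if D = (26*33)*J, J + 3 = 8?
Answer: 67553200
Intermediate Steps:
J = 5 (J = -3 + 8 = 5)
D = 4290 (D = (26*33)*5 = 858*5 = 4290)
(D + Z(-110))*(3404 + 11949) = (4290 - 1*(-110))*(3404 + 11949) = (4290 + 110)*15353 = 4400*15353 = 67553200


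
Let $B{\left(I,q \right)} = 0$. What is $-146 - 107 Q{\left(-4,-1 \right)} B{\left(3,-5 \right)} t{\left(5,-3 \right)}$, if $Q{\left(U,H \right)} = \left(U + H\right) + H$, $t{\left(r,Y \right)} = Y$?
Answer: $-146$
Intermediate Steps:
$Q{\left(U,H \right)} = U + 2 H$ ($Q{\left(U,H \right)} = \left(H + U\right) + H = U + 2 H$)
$-146 - 107 Q{\left(-4,-1 \right)} B{\left(3,-5 \right)} t{\left(5,-3 \right)} = -146 - 107 \left(-4 + 2 \left(-1\right)\right) 0 \left(-3\right) = -146 - 107 \left(-4 - 2\right) 0 \left(-3\right) = -146 - 107 \left(-6\right) 0 \left(-3\right) = -146 - 107 \cdot 0 \left(-3\right) = -146 - 0 = -146 + 0 = -146$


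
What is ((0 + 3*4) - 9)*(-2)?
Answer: -6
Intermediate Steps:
((0 + 3*4) - 9)*(-2) = ((0 + 12) - 9)*(-2) = (12 - 9)*(-2) = 3*(-2) = -6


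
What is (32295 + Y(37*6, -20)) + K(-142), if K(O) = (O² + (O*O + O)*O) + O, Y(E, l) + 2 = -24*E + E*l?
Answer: -2800577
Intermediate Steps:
Y(E, l) = -2 - 24*E + E*l (Y(E, l) = -2 + (-24*E + E*l) = -2 - 24*E + E*l)
K(O) = O + O² + O*(O + O²) (K(O) = (O² + (O² + O)*O) + O = (O² + (O + O²)*O) + O = (O² + O*(O + O²)) + O = O + O² + O*(O + O²))
(32295 + Y(37*6, -20)) + K(-142) = (32295 + (-2 - 888*6 + (37*6)*(-20))) - 142*(1 + (-142)² + 2*(-142)) = (32295 + (-2 - 24*222 + 222*(-20))) - 142*(1 + 20164 - 284) = (32295 + (-2 - 5328 - 4440)) - 142*19881 = (32295 - 9770) - 2823102 = 22525 - 2823102 = -2800577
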